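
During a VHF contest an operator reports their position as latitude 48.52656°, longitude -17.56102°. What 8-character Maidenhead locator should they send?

IN18fm26

Add 180° to longitude and 90° to latitude: 162.43898, 138.52656.
Field: lon ⌊162.43898/20⌋ = 8 → I; lat ⌊138.52656/10⌋ = 13 → N.
Square: lon ⌊2.43898/2⌋ = 1; lat ⌊8.52656/1⌋ = 8.
Subsquare: lon ⌊0.43898/0.0833333⌋ = 5 → f; lat ⌊0.52656/0.0416667⌋ = 12 → m.
Extended square: lon ⌊0.02231/0.00833333⌋ = 2; lat ⌊0.02656/0.00416667⌋ = 6.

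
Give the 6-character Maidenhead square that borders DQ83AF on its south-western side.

Longitude subsquare a = 0; −1 → -1, wraps to 23 = x, carry into square.
Longitude square 8; −1 → 7.
Latitude subsquare f = 5; −1 → 4 = e.

DQ73xe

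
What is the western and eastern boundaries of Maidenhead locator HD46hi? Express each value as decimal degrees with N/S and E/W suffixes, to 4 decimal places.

31.4167° W, 31.3333° W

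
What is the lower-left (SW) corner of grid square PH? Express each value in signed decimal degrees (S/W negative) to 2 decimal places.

-20.00, 120.00

Field P=15, H=7: +15·20° lon, +7·10° lat → SW at lon 120°, lat -20°.
latitude -20.00, longitude 120.00.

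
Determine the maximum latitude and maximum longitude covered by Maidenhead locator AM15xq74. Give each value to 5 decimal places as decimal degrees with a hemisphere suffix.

Field A=0, M=12: +0·20° lon, +12·10° lat → SW at lon -180°, lat 30°.
Square 1, 5: +1·2° lon, +5·1° lat → SW at lon -178°, lat 35°.
Subsquare x=23, q=16: +23·0.0833333° lon, +16·0.0416667° lat → SW at lon -176.083°, lat 35.6667°.
Extended square 7, 4: +7·0.00833333° lon, +4·0.00416667° lat → SW at lon -176.025°, lat 35.6833°.
Cell spans 0.00833333° lon × 0.00416667° lat. NE corner is SW corner plus one full cell.
latitude 35.68750° N, longitude 176.01667° W.

35.68750° N, 176.01667° W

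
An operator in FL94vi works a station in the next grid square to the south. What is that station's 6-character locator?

FL94vh

Latitude subsquare i = 8; −1 → 7 = h.
The longitude characters are unchanged.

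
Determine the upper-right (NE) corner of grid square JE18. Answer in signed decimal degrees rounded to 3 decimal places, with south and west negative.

-41.000, 4.000

Field J=9, E=4: +9·20° lon, +4·10° lat → SW at lon 0°, lat -50°.
Square 1, 8: +1·2° lon, +8·1° lat → SW at lon 2°, lat -42°.
Cell spans 2° lon × 1° lat. NE corner is SW corner plus one full cell.
latitude -41.000, longitude 4.000.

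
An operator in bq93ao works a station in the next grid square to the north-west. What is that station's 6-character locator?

BQ83xp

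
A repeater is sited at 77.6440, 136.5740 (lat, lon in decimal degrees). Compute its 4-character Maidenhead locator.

PQ87

Offset from 180°W / 90°S: lon 316.57°, lat 167.64°.
Field: lon ⌊316.57/20⌋ = 15 → P; lat ⌊167.64/10⌋ = 16 → Q.
Square: lon ⌊16.57/2⌋ = 8; lat ⌊7.64/1⌋ = 7.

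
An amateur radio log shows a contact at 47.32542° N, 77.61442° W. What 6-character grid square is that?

Offset from 180°W / 90°S: lon 102.3856°, lat 137.3254°.
Field: 102.3856/20 → 5 → F, 137.3254/10 → 13 → N; chars FN.
Square: 2.3856/2 → 1, 7.3254/1 → 7; chars 17.
Subsquare: 0.3856/0.0833333 → 4 → e, 0.3254/0.0416667 → 7 → h; chars eh.

FN17eh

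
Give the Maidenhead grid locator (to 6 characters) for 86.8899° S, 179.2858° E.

RA93pc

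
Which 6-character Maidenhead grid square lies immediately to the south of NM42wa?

NM41wx

Latitude subsquare a = 0; −1 → -1, wraps to 23 = x, carry into square.
Latitude square 2; −1 → 1.
The longitude characters are unchanged.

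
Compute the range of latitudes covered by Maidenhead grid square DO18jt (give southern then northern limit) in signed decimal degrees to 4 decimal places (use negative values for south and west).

Field D=3, O=14: +3·20° lon, +14·10° lat → SW at lon -120°, lat 50°.
Square 1, 8: +1·2° lon, +8·1° lat → SW at lon -118°, lat 58°.
Subsquare j=9, t=19: +9·0.0833333° lon, +19·0.0416667° lat → SW at lon -117.25°, lat 58.7917°.
Cell spans 0.0833333° lon × 0.0416667° lat.
south 58.7917, north 58.8333.

58.7917, 58.8333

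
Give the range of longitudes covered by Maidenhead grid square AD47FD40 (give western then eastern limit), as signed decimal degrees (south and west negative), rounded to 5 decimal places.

-171.55000, -171.54167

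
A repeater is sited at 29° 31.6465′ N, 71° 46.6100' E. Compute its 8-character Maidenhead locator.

Offset from 180°W / 90°S: lon 251.77683°, lat 119.52744°.
Field: 251.77683/20 → 12 → M, 119.52744/10 → 11 → L; chars ML.
Square: 11.77683/2 → 5, 9.52744/1 → 9; chars 59.
Subsquare: 1.77683/0.0833333 → 21 → v, 0.52744/0.0416667 → 12 → m; chars vm.
Extended square: 0.02683/0.00833333 → 3, 0.02744/0.00416667 → 6; chars 36.

ML59vm36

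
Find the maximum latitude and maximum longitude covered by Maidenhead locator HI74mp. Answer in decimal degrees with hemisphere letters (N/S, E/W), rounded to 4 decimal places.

Field H=7, I=8: +7·20° lon, +8·10° lat → SW at lon -40°, lat -10°.
Square 7, 4: +7·2° lon, +4·1° lat → SW at lon -26°, lat -6°.
Subsquare m=12, p=15: +12·0.0833333° lon, +15·0.0416667° lat → SW at lon -25°, lat -5.375°.
Cell spans 0.0833333° lon × 0.0416667° lat. NE corner is SW corner plus one full cell.
latitude 5.3333° S, longitude 24.9167° W.

5.3333° S, 24.9167° W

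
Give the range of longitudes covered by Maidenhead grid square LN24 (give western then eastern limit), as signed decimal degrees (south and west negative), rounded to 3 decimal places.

44.000, 46.000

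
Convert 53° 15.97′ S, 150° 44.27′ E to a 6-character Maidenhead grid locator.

Add 180° to longitude and 90° to latitude: 330.7378, 36.7338.
Field: 330.7378/20 → 16 → Q, 36.7338/10 → 3 → D; chars QD.
Square: 10.7378/2 → 5, 6.7338/1 → 6; chars 56.
Subsquare: 0.7378/0.0833333 → 8 → i, 0.7338/0.0416667 → 17 → r; chars ir.

QD56ir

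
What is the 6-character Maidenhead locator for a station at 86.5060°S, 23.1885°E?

Add 180° to longitude and 90° to latitude: 203.1885, 3.4940.
Field: 203.1885/20 → 10 → K, 3.4940/10 → 0 → A; chars KA.
Square: 3.1885/2 → 1, 3.4940/1 → 3; chars 13.
Subsquare: 1.1885/0.0833333 → 14 → o, 0.4940/0.0416667 → 11 → l; chars ol.

KA13ol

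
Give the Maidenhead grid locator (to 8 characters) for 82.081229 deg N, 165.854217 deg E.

RR22wb29

Shift to the Maidenhead origin (180°W, 90°S): lon 345.85422, lat 172.08123.
Field: 345.85422/20 → 17 → R, 172.08123/10 → 17 → R; chars RR.
Square: 5.85422/2 → 2, 2.08123/1 → 2; chars 22.
Subsquare: 1.85422/0.0833333 → 22 → w, 0.08123/0.0416667 → 1 → b; chars wb.
Extended square: 0.02088/0.00833333 → 2, 0.03956/0.00416667 → 9; chars 29.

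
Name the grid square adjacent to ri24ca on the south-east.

Longitude subsquare c = 2; +1 → 3 = d.
Latitude subsquare a = 0; −1 → -1, wraps to 23 = x, carry into square.
Latitude square 4; −1 → 3.

RI23dx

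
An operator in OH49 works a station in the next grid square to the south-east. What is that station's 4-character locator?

OH58

Longitude square 4; +1 → 5.
Latitude square 9; −1 → 8.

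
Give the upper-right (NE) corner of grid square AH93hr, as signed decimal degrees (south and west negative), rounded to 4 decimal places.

-16.2500, -161.3333

Field A=0, H=7: +0·20° lon, +7·10° lat → SW at lon -180°, lat -20°.
Square 9, 3: +9·2° lon, +3·1° lat → SW at lon -162°, lat -17°.
Subsquare h=7, r=17: +7·0.0833333° lon, +17·0.0416667° lat → SW at lon -161.417°, lat -16.2917°.
Cell spans 0.0833333° lon × 0.0416667° lat. NE corner is SW corner plus one full cell.
latitude -16.2500, longitude -161.3333.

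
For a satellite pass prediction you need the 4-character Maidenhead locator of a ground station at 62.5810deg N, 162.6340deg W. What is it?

AP82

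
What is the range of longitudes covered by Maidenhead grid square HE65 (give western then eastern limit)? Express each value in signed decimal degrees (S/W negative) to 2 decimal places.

-28.00, -26.00

Field H=7, E=4: +7·20° lon, +4·10° lat → SW at lon -40°, lat -50°.
Square 6, 5: +6·2° lon, +5·1° lat → SW at lon -28°, lat -45°.
Cell spans 2° lon × 1° lat.
west -28.00, east -26.00.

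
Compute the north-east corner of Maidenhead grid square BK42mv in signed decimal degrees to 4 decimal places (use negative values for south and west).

12.9167, -150.9167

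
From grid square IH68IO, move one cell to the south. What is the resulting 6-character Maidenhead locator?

Latitude subsquare o = 14; −1 → 13 = n.
The longitude characters are unchanged.

IH68in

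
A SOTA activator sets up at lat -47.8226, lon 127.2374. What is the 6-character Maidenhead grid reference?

Shift to the Maidenhead origin (180°W, 90°S): lon 307.2374, lat 42.1774.
Field: 307.2374/20 → 15 → P, 42.1774/10 → 4 → E; chars PE.
Square: 7.2374/2 → 3, 2.1774/1 → 2; chars 32.
Subsquare: 1.2374/0.0833333 → 14 → o, 0.1774/0.0416667 → 4 → e; chars oe.

PE32oe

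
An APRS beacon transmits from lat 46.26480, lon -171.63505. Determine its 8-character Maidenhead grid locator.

AN46eg33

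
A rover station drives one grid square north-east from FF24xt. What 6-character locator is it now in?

FF34au

Longitude subsquare x = 23; +1 → 24, wraps to 0 = a, carry into square.
Longitude square 2; +1 → 3.
Latitude subsquare t = 19; +1 → 20 = u.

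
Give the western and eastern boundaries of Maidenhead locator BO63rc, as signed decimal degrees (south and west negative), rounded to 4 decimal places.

-146.5833, -146.5000

Field B=1, O=14: +1·20° lon, +14·10° lat → SW at lon -160°, lat 50°.
Square 6, 3: +6·2° lon, +3·1° lat → SW at lon -148°, lat 53°.
Subsquare r=17, c=2: +17·0.0833333° lon, +2·0.0416667° lat → SW at lon -146.583°, lat 53.0833°.
Cell spans 0.0833333° lon × 0.0416667° lat.
west -146.5833, east -146.5000.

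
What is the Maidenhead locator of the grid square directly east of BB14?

BB24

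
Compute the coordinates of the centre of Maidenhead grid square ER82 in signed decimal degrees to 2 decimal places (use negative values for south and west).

Field E=4, R=17: +4·20° lon, +17·10° lat → SW at lon -100°, lat 80°.
Square 8, 2: +8·2° lon, +2·1° lat → SW at lon -84°, lat 82°.
Cell spans 2° lon × 1° lat. Centre is SW corner plus half of each.
latitude 82.50, longitude -83.00.

82.50, -83.00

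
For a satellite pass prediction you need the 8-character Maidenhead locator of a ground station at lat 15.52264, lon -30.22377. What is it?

HK45vm35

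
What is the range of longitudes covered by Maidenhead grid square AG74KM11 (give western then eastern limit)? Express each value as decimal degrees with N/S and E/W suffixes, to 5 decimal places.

Field A=0, G=6: +0·20° lon, +6·10° lat → SW at lon -180°, lat -30°.
Square 7, 4: +7·2° lon, +4·1° lat → SW at lon -166°, lat -26°.
Subsquare k=10, m=12: +10·0.0833333° lon, +12·0.0416667° lat → SW at lon -165.167°, lat -25.5°.
Extended square 1, 1: +1·0.00833333° lon, +1·0.00416667° lat → SW at lon -165.158°, lat -25.4958°.
Cell spans 0.00833333° lon × 0.00416667° lat.
west 165.15833° W, east 165.15000° W.

165.15833° W, 165.15000° W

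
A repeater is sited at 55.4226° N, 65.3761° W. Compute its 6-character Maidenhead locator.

Offset from 180°W / 90°S: lon 114.6239°, lat 145.4226°.
Field: lon ⌊114.6239/20⌋ = 5 → F; lat ⌊145.4226/10⌋ = 14 → O.
Square: lon ⌊14.6239/2⌋ = 7; lat ⌊5.4226/1⌋ = 5.
Subsquare: lon ⌊0.6239/0.0833333⌋ = 7 → h; lat ⌊0.4226/0.0416667⌋ = 10 → k.

FO75hk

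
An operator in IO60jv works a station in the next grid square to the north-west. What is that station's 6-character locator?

IO60iw

Longitude subsquare j = 9; −1 → 8 = i.
Latitude subsquare v = 21; +1 → 22 = w.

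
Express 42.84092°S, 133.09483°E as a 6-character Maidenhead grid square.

PE67nd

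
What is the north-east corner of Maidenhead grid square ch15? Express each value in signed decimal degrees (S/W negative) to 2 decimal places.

Field C=2, H=7: +2·20° lon, +7·10° lat → SW at lon -140°, lat -20°.
Square 1, 5: +1·2° lon, +5·1° lat → SW at lon -138°, lat -15°.
Cell spans 2° lon × 1° lat. NE corner is SW corner plus one full cell.
latitude -14.00, longitude -136.00.

-14.00, -136.00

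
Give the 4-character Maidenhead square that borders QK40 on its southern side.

QJ49

Latitude square 0; −1 → -1, wraps to 9, carry into field.
Latitude field K = 10; −1 → 9 = J.
The longitude characters are unchanged.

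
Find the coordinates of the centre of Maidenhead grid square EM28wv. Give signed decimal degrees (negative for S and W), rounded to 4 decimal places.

Field E=4, M=12: +4·20° lon, +12·10° lat → SW at lon -100°, lat 30°.
Square 2, 8: +2·2° lon, +8·1° lat → SW at lon -96°, lat 38°.
Subsquare w=22, v=21: +22·0.0833333° lon, +21·0.0416667° lat → SW at lon -94.1667°, lat 38.875°.
Cell spans 0.0833333° lon × 0.0416667° lat. Centre is SW corner plus half of each.
latitude 38.8958, longitude -94.1250.

38.8958, -94.1250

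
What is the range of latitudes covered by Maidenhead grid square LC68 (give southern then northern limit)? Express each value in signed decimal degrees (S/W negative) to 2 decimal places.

-62.00, -61.00

Field L=11, C=2: +11·20° lon, +2·10° lat → SW at lon 40°, lat -70°.
Square 6, 8: +6·2° lon, +8·1° lat → SW at lon 52°, lat -62°.
Cell spans 2° lon × 1° lat.
south -62.00, north -61.00.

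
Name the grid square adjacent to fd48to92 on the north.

Latitude extended square 2; +1 → 3.
The longitude characters are unchanged.

FD48to93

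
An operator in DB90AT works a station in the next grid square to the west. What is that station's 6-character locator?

DB80xt

Longitude subsquare a = 0; −1 → -1, wraps to 23 = x, carry into square.
Longitude square 9; −1 → 8.
The latitude characters are unchanged.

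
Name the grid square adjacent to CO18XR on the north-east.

CO28as

Longitude subsquare x = 23; +1 → 24, wraps to 0 = a, carry into square.
Longitude square 1; +1 → 2.
Latitude subsquare r = 17; +1 → 18 = s.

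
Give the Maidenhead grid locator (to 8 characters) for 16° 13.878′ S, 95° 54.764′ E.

NH73ws94

Offset from 180°W / 90°S: lon 275.91273°, lat 73.76870°.
Field: 275.91273/20 → 13 → N, 73.76870/10 → 7 → H; chars NH.
Square: 15.91273/2 → 7, 3.76870/1 → 3; chars 73.
Subsquare: 1.91273/0.0833333 → 22 → w, 0.76870/0.0416667 → 18 → s; chars ws.
Extended square: 0.07940/0.00833333 → 9, 0.01870/0.00416667 → 4; chars 94.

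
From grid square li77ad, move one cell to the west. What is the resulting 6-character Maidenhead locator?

LI67xd

Longitude subsquare a = 0; −1 → -1, wraps to 23 = x, carry into square.
Longitude square 7; −1 → 6.
The latitude characters are unchanged.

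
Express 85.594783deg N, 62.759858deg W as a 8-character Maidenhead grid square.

Add 180° to longitude and 90° to latitude: 117.24014, 175.59478.
Field: 117.24014/20 → 5 → F, 175.59478/10 → 17 → R; chars FR.
Square: 17.24014/2 → 8, 5.59478/1 → 5; chars 85.
Subsquare: 1.24014/0.0833333 → 14 → o, 0.59478/0.0416667 → 14 → o; chars oo.
Extended square: 0.07348/0.00833333 → 8, 0.01145/0.00416667 → 2; chars 82.

FR85oo82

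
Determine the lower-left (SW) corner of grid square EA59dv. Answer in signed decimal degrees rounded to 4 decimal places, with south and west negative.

-80.1250, -89.7500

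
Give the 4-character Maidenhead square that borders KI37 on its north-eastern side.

Longitude square 3; +1 → 4.
Latitude square 7; +1 → 8.

KI48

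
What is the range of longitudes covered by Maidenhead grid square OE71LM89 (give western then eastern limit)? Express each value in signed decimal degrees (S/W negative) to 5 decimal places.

114.98333, 114.99167

Field O=14, E=4: +14·20° lon, +4·10° lat → SW at lon 100°, lat -50°.
Square 7, 1: +7·2° lon, +1·1° lat → SW at lon 114°, lat -49°.
Subsquare l=11, m=12: +11·0.0833333° lon, +12·0.0416667° lat → SW at lon 114.917°, lat -48.5°.
Extended square 8, 9: +8·0.00833333° lon, +9·0.00416667° lat → SW at lon 114.983°, lat -48.4625°.
Cell spans 0.00833333° lon × 0.00416667° lat.
west 114.98333, east 114.99167.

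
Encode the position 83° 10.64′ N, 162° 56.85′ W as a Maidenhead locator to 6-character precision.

AR83me

Add 180° to longitude and 90° to latitude: 17.0525, 173.1773.
Field: 17.0525/20 → 0 → A, 173.1773/10 → 17 → R; chars AR.
Square: 17.0525/2 → 8, 3.1773/1 → 3; chars 83.
Subsquare: 1.0525/0.0833333 → 12 → m, 0.1773/0.0416667 → 4 → e; chars me.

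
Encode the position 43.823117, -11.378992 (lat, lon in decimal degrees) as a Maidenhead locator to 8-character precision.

IN43ht47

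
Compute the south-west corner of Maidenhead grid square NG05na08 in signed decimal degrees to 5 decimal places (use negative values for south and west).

Field N=13, G=6: +13·20° lon, +6·10° lat → SW at lon 80°, lat -30°.
Square 0, 5: +0·2° lon, +5·1° lat → SW at lon 80°, lat -25°.
Subsquare n=13, a=0: +13·0.0833333° lon, +0·0.0416667° lat → SW at lon 81.0833°, lat -25°.
Extended square 0, 8: +0·0.00833333° lon, +8·0.00416667° lat → SW at lon 81.0833°, lat -24.9667°.
latitude -24.96667, longitude 81.08333.

-24.96667, 81.08333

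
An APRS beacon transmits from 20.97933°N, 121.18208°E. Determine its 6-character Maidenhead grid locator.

Offset from 180°W / 90°S: lon 301.1821°, lat 110.9793°.
Field: 301.1821/20 → 15 → P, 110.9793/10 → 11 → L; chars PL.
Square: 1.1821/2 → 0, 0.9793/1 → 0; chars 00.
Subsquare: 1.1821/0.0833333 → 14 → o, 0.9793/0.0416667 → 23 → x; chars ox.

PL00ox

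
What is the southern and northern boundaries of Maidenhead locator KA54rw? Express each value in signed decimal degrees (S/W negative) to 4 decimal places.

-85.0833, -85.0417

Field K=10, A=0: +10·20° lon, +0·10° lat → SW at lon 20°, lat -90°.
Square 5, 4: +5·2° lon, +4·1° lat → SW at lon 30°, lat -86°.
Subsquare r=17, w=22: +17·0.0833333° lon, +22·0.0416667° lat → SW at lon 31.4167°, lat -85.0833°.
Cell spans 0.0833333° lon × 0.0416667° lat.
south -85.0833, north -85.0417.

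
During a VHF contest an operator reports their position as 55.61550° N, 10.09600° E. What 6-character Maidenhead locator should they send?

JO55bo

Add 180° to longitude and 90° to latitude: 190.0960, 145.6155.
Field: 190.0960/20 → 9 → J, 145.6155/10 → 14 → O; chars JO.
Square: 10.0960/2 → 5, 5.6155/1 → 5; chars 55.
Subsquare: 0.0960/0.0833333 → 1 → b, 0.6155/0.0416667 → 14 → o; chars bo.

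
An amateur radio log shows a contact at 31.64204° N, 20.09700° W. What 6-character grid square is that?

HM91wp

Offset from 180°W / 90°S: lon 159.9030°, lat 121.6420°.
Field (20°×10°, letters A–R): 159.9030/20 → 7 → H, 121.6420/10 → 12 → M; chars HM.
Square (2°×1°, digits 0–9): 19.9030/2 → 9, 1.6420/1 → 1; chars 91.
Subsquare (5′×2.5′, letters a–x): 1.9030/0.0833333 → 22 → w, 0.6420/0.0416667 → 15 → p; chars wp.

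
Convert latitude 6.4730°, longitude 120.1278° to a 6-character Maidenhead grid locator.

PJ06bl

Shift to the Maidenhead origin (180°W, 90°S): lon 300.1278, lat 96.4730.
Field: lon ⌊300.1278/20⌋ = 15 → P; lat ⌊96.4730/10⌋ = 9 → J.
Square: lon ⌊0.1278/2⌋ = 0; lat ⌊6.4730/1⌋ = 6.
Subsquare: lon ⌊0.1278/0.0833333⌋ = 1 → b; lat ⌊0.4730/0.0416667⌋ = 11 → l.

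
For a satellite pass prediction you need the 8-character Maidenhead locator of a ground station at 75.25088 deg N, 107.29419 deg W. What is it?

DQ65ig40

Add 180° to longitude and 90° to latitude: 72.70581, 165.25088.
Field: 72.70581/20 → 3 → D, 165.25088/10 → 16 → Q; chars DQ.
Square: 12.70581/2 → 6, 5.25088/1 → 5; chars 65.
Subsquare: 0.70581/0.0833333 → 8 → i, 0.25088/0.0416667 → 6 → g; chars ig.
Extended square: 0.03914/0.00833333 → 4, 0.00088/0.00416667 → 0; chars 40.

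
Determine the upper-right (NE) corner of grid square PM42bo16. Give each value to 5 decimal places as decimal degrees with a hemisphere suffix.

32.61250° N, 128.10000° E

Field P=15, M=12: +15·20° lon, +12·10° lat → SW at lon 120°, lat 30°.
Square 4, 2: +4·2° lon, +2·1° lat → SW at lon 128°, lat 32°.
Subsquare b=1, o=14: +1·0.0833333° lon, +14·0.0416667° lat → SW at lon 128.083°, lat 32.5833°.
Extended square 1, 6: +1·0.00833333° lon, +6·0.00416667° lat → SW at lon 128.092°, lat 32.6083°.
Cell spans 0.00833333° lon × 0.00416667° lat. NE corner is SW corner plus one full cell.
latitude 32.61250° N, longitude 128.10000° E.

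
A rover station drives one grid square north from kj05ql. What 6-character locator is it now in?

KJ05qm

Latitude subsquare l = 11; +1 → 12 = m.
The longitude characters are unchanged.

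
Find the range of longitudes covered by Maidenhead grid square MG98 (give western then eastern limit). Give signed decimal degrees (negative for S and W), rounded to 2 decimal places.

78.00, 80.00

Field M=12, G=6: +12·20° lon, +6·10° lat → SW at lon 60°, lat -30°.
Square 9, 8: +9·2° lon, +8·1° lat → SW at lon 78°, lat -22°.
Cell spans 2° lon × 1° lat.
west 78.00, east 80.00.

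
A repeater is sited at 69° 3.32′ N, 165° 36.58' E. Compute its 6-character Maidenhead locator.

RP29tb

Offset from 180°W / 90°S: lon 345.6097°, lat 159.0553°.
Field (20°×10°, letters A–R): 345.6097/20 → 17 → R, 159.0553/10 → 15 → P; chars RP.
Square (2°×1°, digits 0–9): 5.6097/2 → 2, 9.0553/1 → 9; chars 29.
Subsquare (5′×2.5′, letters a–x): 1.6097/0.0833333 → 19 → t, 0.0553/0.0416667 → 1 → b; chars tb.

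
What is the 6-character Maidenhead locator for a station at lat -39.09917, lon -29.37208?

Shift to the Maidenhead origin (180°W, 90°S): lon 150.6279, lat 50.9008.
Field: lon ⌊150.6279/20⌋ = 7 → H; lat ⌊50.9008/10⌋ = 5 → F.
Square: lon ⌊10.6279/2⌋ = 5; lat ⌊0.9008/1⌋ = 0.
Subsquare: lon ⌊0.6279/0.0833333⌋ = 7 → h; lat ⌊0.9008/0.0416667⌋ = 21 → v.

HF50hv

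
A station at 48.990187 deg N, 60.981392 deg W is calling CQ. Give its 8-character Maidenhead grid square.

Offset from 180°W / 90°S: lon 119.01861°, lat 138.99019°.
Field: 119.01861/20 → 5 → F, 138.99019/10 → 13 → N; chars FN.
Square: 19.01861/2 → 9, 8.99019/1 → 8; chars 98.
Subsquare: 1.01861/0.0833333 → 12 → m, 0.99019/0.0416667 → 23 → x; chars mx.
Extended square: 0.01861/0.00833333 → 2, 0.03185/0.00416667 → 7; chars 27.

FN98mx27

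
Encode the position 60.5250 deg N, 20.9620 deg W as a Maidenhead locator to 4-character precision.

Offset from 180°W / 90°S: lon 159.04°, lat 150.53°.
Field: lon ⌊159.04/20⌋ = 7 → H; lat ⌊150.53/10⌋ = 15 → P.
Square: lon ⌊19.04/2⌋ = 9; lat ⌊0.53/1⌋ = 0.

HP90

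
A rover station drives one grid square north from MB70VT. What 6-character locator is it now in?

MB70vu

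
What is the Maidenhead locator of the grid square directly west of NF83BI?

Longitude subsquare b = 1; −1 → 0 = a.
The latitude characters are unchanged.

NF83ai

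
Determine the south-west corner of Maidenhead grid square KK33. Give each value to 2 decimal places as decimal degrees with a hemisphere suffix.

13.00° N, 26.00° E

Field K=10, K=10: +10·20° lon, +10·10° lat → SW at lon 20°, lat 10°.
Square 3, 3: +3·2° lon, +3·1° lat → SW at lon 26°, lat 13°.
latitude 13.00° N, longitude 26.00° E.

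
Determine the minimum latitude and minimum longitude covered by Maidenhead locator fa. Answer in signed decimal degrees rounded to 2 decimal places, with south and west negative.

-90.00, -80.00

Field F=5, A=0: +5·20° lon, +0·10° lat → SW at lon -80°, lat -90°.
latitude -90.00, longitude -80.00.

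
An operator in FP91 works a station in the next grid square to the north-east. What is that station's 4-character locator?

GP02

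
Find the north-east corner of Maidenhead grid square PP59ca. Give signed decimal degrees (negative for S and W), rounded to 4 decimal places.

69.0417, 130.2500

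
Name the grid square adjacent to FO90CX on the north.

FO91ca

Latitude subsquare x = 23; +1 → 24, wraps to 0 = a, carry into square.
Latitude square 0; +1 → 1.
The longitude characters are unchanged.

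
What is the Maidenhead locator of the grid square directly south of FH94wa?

Latitude subsquare a = 0; −1 → -1, wraps to 23 = x, carry into square.
Latitude square 4; −1 → 3.
The longitude characters are unchanged.

FH93wx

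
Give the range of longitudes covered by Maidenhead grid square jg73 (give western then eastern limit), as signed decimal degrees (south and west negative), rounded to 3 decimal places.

14.000, 16.000

Field J=9, G=6: +9·20° lon, +6·10° lat → SW at lon 0°, lat -30°.
Square 7, 3: +7·2° lon, +3·1° lat → SW at lon 14°, lat -27°.
Cell spans 2° lon × 1° lat.
west 14.000, east 16.000.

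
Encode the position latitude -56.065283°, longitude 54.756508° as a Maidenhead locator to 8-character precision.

Offset from 180°W / 90°S: lon 234.75651°, lat 33.93472°.
Field: lon ⌊234.75651/20⌋ = 11 → L; lat ⌊33.93472/10⌋ = 3 → D.
Square: lon ⌊14.75651/2⌋ = 7; lat ⌊3.93472/1⌋ = 3.
Subsquare: lon ⌊0.75651/0.0833333⌋ = 9 → j; lat ⌊0.93472/0.0416667⌋ = 22 → w.
Extended square: lon ⌊0.00651/0.00833333⌋ = 0; lat ⌊0.01805/0.00416667⌋ = 4.

LD73jw04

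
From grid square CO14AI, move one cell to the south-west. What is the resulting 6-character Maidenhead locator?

CO04xh

Longitude subsquare a = 0; −1 → -1, wraps to 23 = x, carry into square.
Longitude square 1; −1 → 0.
Latitude subsquare i = 8; −1 → 7 = h.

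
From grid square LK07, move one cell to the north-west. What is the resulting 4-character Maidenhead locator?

KK98

Longitude square 0; −1 → -1, wraps to 9, carry into field.
Longitude field L = 11; −1 → 10 = K.
Latitude square 7; +1 → 8.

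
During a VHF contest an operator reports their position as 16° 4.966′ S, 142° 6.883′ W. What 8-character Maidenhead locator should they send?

BH83ww60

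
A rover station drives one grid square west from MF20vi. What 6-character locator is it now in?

MF20ui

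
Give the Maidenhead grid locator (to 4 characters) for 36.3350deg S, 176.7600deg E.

RF83

Add 180° to longitude and 90° to latitude: 356.76, 53.66.
Field: 356.76/20 → 17 → R, 53.66/10 → 5 → F; chars RF.
Square: 16.76/2 → 8, 3.66/1 → 3; chars 83.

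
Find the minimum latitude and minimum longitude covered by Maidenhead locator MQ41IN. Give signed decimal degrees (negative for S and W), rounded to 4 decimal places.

Field M=12, Q=16: +12·20° lon, +16·10° lat → SW at lon 60°, lat 70°.
Square 4, 1: +4·2° lon, +1·1° lat → SW at lon 68°, lat 71°.
Subsquare i=8, n=13: +8·0.0833333° lon, +13·0.0416667° lat → SW at lon 68.6667°, lat 71.5417°.
latitude 71.5417, longitude 68.6667.

71.5417, 68.6667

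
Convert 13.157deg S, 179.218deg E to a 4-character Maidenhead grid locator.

Add 180° to longitude and 90° to latitude: 359.22, 76.84.
Field: lon ⌊359.22/20⌋ = 17 → R; lat ⌊76.84/10⌋ = 7 → H.
Square: lon ⌊19.22/2⌋ = 9; lat ⌊6.84/1⌋ = 6.

RH96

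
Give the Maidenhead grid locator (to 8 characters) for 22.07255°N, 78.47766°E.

ML92fb77

Shift to the Maidenhead origin (180°W, 90°S): lon 258.47766, lat 112.07255.
Field: 258.47766/20 → 12 → M, 112.07255/10 → 11 → L; chars ML.
Square: 18.47766/2 → 9, 2.07255/1 → 2; chars 92.
Subsquare: 0.47766/0.0833333 → 5 → f, 0.07255/0.0416667 → 1 → b; chars fb.
Extended square: 0.06099/0.00833333 → 7, 0.03088/0.00416667 → 7; chars 77.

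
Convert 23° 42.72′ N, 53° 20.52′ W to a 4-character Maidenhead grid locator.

GL33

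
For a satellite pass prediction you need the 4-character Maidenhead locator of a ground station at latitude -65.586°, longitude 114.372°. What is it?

OC74

Add 180° to longitude and 90° to latitude: 294.37, 24.41.
Field: lon ⌊294.37/20⌋ = 14 → O; lat ⌊24.41/10⌋ = 2 → C.
Square: lon ⌊14.37/2⌋ = 7; lat ⌊4.41/1⌋ = 4.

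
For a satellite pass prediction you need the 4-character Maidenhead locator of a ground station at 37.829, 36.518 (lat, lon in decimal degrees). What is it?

KM87

Shift to the Maidenhead origin (180°W, 90°S): lon 216.52, lat 127.83.
Field: 216.52/20 → 10 → K, 127.83/10 → 12 → M; chars KM.
Square: 16.52/2 → 8, 7.83/1 → 7; chars 87.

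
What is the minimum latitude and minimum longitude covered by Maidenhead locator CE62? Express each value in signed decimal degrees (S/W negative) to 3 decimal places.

-48.000, -128.000

Field C=2, E=4: +2·20° lon, +4·10° lat → SW at lon -140°, lat -50°.
Square 6, 2: +6·2° lon, +2·1° lat → SW at lon -128°, lat -48°.
latitude -48.000, longitude -128.000.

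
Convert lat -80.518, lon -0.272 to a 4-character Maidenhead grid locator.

Add 180° to longitude and 90° to latitude: 179.73, 9.48.
Field (20°×10°, letters A–R): lon ⌊179.73/20⌋ = 8 → I; lat ⌊9.48/10⌋ = 0 → A.
Square (2°×1°, digits 0–9): lon ⌊19.73/2⌋ = 9; lat ⌊9.48/1⌋ = 9.

IA99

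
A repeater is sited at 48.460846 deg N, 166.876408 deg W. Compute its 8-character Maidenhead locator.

AN68nl40

Offset from 180°W / 90°S: lon 13.12359°, lat 138.46085°.
Field: lon ⌊13.12359/20⌋ = 0 → A; lat ⌊138.46085/10⌋ = 13 → N.
Square: lon ⌊13.12359/2⌋ = 6; lat ⌊8.46085/1⌋ = 8.
Subsquare: lon ⌊1.12359/0.0833333⌋ = 13 → n; lat ⌊0.46085/0.0416667⌋ = 11 → l.
Extended square: lon ⌊0.04026/0.00833333⌋ = 4; lat ⌊0.00251/0.00416667⌋ = 0.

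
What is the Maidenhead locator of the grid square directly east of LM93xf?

MM03af

Longitude subsquare x = 23; +1 → 24, wraps to 0 = a, carry into square.
Longitude square 9; +1 → 10, wraps to 0, carry into field.
Longitude field L = 11; +1 → 12 = M.
The latitude characters are unchanged.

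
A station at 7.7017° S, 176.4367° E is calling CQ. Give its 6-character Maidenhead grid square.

RI82fh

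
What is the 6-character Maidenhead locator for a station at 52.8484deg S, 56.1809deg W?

GD17vd

Shift to the Maidenhead origin (180°W, 90°S): lon 123.8191, lat 37.1516.
Field: 123.8191/20 → 6 → G, 37.1516/10 → 3 → D; chars GD.
Square: 3.8191/2 → 1, 7.1516/1 → 7; chars 17.
Subsquare: 1.8191/0.0833333 → 21 → v, 0.1516/0.0416667 → 3 → d; chars vd.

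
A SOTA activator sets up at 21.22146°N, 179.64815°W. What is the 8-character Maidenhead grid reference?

AL01ef23

Add 180° to longitude and 90° to latitude: 0.35185, 111.22146.
Field (20°×10°, letters A–R): lon ⌊0.35185/20⌋ = 0 → A; lat ⌊111.22146/10⌋ = 11 → L.
Square (2°×1°, digits 0–9): lon ⌊0.35185/2⌋ = 0; lat ⌊1.22146/1⌋ = 1.
Subsquare (5′×2.5′, letters a–x): lon ⌊0.35185/0.0833333⌋ = 4 → e; lat ⌊0.22146/0.0416667⌋ = 5 → f.
Extended square (30″×15″, digits 0–9): lon ⌊0.01852/0.00833333⌋ = 2; lat ⌊0.01313/0.00416667⌋ = 3.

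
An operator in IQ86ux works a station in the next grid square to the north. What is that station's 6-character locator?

IQ87ua

Latitude subsquare x = 23; +1 → 24, wraps to 0 = a, carry into square.
Latitude square 6; +1 → 7.
The longitude characters are unchanged.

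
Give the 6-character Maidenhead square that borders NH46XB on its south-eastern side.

NH56aa

Longitude subsquare x = 23; +1 → 24, wraps to 0 = a, carry into square.
Longitude square 4; +1 → 5.
Latitude subsquare b = 1; −1 → 0 = a.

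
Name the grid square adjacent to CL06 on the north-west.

Longitude square 0; −1 → -1, wraps to 9, carry into field.
Longitude field C = 2; −1 → 1 = B.
Latitude square 6; +1 → 7.

BL97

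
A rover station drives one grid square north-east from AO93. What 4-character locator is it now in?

BO04

Longitude square 9; +1 → 10, wraps to 0, carry into field.
Longitude field A = 0; +1 → 1 = B.
Latitude square 3; +1 → 4.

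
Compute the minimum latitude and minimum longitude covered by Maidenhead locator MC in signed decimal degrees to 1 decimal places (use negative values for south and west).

Field M=12, C=2: +12·20° lon, +2·10° lat → SW at lon 60°, lat -70°.
latitude -70.0, longitude 60.0.

-70.0, 60.0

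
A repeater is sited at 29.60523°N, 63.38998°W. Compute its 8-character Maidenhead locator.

FL89ho35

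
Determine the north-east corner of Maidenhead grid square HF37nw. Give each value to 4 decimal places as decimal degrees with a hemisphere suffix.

32.0417° S, 32.8333° W

Field H=7, F=5: +7·20° lon, +5·10° lat → SW at lon -40°, lat -40°.
Square 3, 7: +3·2° lon, +7·1° lat → SW at lon -34°, lat -33°.
Subsquare n=13, w=22: +13·0.0833333° lon, +22·0.0416667° lat → SW at lon -32.9167°, lat -32.0833°.
Cell spans 0.0833333° lon × 0.0416667° lat. NE corner is SW corner plus one full cell.
latitude 32.0417° S, longitude 32.8333° W.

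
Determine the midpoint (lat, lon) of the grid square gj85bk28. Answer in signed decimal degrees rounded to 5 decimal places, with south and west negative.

Field G=6, J=9: +6·20° lon, +9·10° lat → SW at lon -60°, lat 0°.
Square 8, 5: +8·2° lon, +5·1° lat → SW at lon -44°, lat 5°.
Subsquare b=1, k=10: +1·0.0833333° lon, +10·0.0416667° lat → SW at lon -43.9167°, lat 5.41667°.
Extended square 2, 8: +2·0.00833333° lon, +8·0.00416667° lat → SW at lon -43.9°, lat 5.45°.
Cell spans 0.00833333° lon × 0.00416667° lat. Centre is SW corner plus half of each.
latitude 5.45208, longitude -43.89583.

5.45208, -43.89583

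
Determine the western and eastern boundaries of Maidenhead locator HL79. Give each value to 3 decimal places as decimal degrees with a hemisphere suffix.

26.000° W, 24.000° W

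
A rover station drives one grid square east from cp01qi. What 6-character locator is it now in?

Longitude subsquare q = 16; +1 → 17 = r.
The latitude characters are unchanged.

CP01ri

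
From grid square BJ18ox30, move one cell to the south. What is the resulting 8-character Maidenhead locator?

Latitude extended square 0; −1 → -1, wraps to 9, carry into subsquare.
Latitude subsquare x = 23; −1 → 22 = w.
The longitude characters are unchanged.

BJ18ow39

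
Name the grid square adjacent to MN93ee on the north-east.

MN93ff

Longitude subsquare e = 4; +1 → 5 = f.
Latitude subsquare e = 4; +1 → 5 = f.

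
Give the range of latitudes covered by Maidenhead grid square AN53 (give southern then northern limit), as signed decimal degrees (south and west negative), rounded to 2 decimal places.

43.00, 44.00

Field A=0, N=13: +0·20° lon, +13·10° lat → SW at lon -180°, lat 40°.
Square 5, 3: +5·2° lon, +3·1° lat → SW at lon -170°, lat 43°.
Cell spans 2° lon × 1° lat.
south 43.00, north 44.00.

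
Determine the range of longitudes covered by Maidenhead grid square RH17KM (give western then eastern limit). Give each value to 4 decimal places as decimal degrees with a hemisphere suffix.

162.8333° E, 162.9167° E

Field R=17, H=7: +17·20° lon, +7·10° lat → SW at lon 160°, lat -20°.
Square 1, 7: +1·2° lon, +7·1° lat → SW at lon 162°, lat -13°.
Subsquare k=10, m=12: +10·0.0833333° lon, +12·0.0416667° lat → SW at lon 162.833°, lat -12.5°.
Cell spans 0.0833333° lon × 0.0416667° lat.
west 162.8333° E, east 162.9167° E.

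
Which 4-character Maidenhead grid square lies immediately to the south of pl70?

Latitude square 0; −1 → -1, wraps to 9, carry into field.
Latitude field L = 11; −1 → 10 = K.
The longitude characters are unchanged.

PK79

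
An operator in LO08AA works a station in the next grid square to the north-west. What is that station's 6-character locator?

KO98xb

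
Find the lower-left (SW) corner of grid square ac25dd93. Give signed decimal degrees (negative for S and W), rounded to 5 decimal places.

Field A=0, C=2: +0·20° lon, +2·10° lat → SW at lon -180°, lat -70°.
Square 2, 5: +2·2° lon, +5·1° lat → SW at lon -176°, lat -65°.
Subsquare d=3, d=3: +3·0.0833333° lon, +3·0.0416667° lat → SW at lon -175.75°, lat -64.875°.
Extended square 9, 3: +9·0.00833333° lon, +3·0.00416667° lat → SW at lon -175.675°, lat -64.8625°.
latitude -64.86250, longitude -175.67500.

-64.86250, -175.67500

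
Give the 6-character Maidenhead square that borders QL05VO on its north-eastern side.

QL05wp

Longitude subsquare v = 21; +1 → 22 = w.
Latitude subsquare o = 14; +1 → 15 = p.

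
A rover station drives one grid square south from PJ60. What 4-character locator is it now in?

PI69

Latitude square 0; −1 → -1, wraps to 9, carry into field.
Latitude field J = 9; −1 → 8 = I.
The longitude characters are unchanged.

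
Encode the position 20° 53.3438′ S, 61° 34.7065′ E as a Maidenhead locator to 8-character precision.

MG09sc96

Shift to the Maidenhead origin (180°W, 90°S): lon 241.57844, lat 69.11094.
Field: lon ⌊241.57844/20⌋ = 12 → M; lat ⌊69.11094/10⌋ = 6 → G.
Square: lon ⌊1.57844/2⌋ = 0; lat ⌊9.11094/1⌋ = 9.
Subsquare: lon ⌊1.57844/0.0833333⌋ = 18 → s; lat ⌊0.11094/0.0416667⌋ = 2 → c.
Extended square: lon ⌊0.07844/0.00833333⌋ = 9; lat ⌊0.02760/0.00416667⌋ = 6.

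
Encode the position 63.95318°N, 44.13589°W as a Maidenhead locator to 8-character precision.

GP73ww38

Shift to the Maidenhead origin (180°W, 90°S): lon 135.86411, lat 153.95318.
Field: 135.86411/20 → 6 → G, 153.95318/10 → 15 → P; chars GP.
Square: 15.86411/2 → 7, 3.95318/1 → 3; chars 73.
Subsquare: 1.86411/0.0833333 → 22 → w, 0.95318/0.0416667 → 22 → w; chars ww.
Extended square: 0.03078/0.00833333 → 3, 0.03651/0.00416667 → 8; chars 38.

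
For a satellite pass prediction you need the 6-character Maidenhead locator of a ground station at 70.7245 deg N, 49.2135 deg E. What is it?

LQ40or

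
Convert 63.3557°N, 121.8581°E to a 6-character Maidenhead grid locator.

PP03wi

Shift to the Maidenhead origin (180°W, 90°S): lon 301.8581, lat 153.3557.
Field: 301.8581/20 → 15 → P, 153.3557/10 → 15 → P; chars PP.
Square: 1.8581/2 → 0, 3.3557/1 → 3; chars 03.
Subsquare: 1.8581/0.0833333 → 22 → w, 0.3557/0.0416667 → 8 → i; chars wi.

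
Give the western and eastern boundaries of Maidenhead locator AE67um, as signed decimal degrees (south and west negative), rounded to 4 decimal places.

-166.3333, -166.2500

Field A=0, E=4: +0·20° lon, +4·10° lat → SW at lon -180°, lat -50°.
Square 6, 7: +6·2° lon, +7·1° lat → SW at lon -168°, lat -43°.
Subsquare u=20, m=12: +20·0.0833333° lon, +12·0.0416667° lat → SW at lon -166.333°, lat -42.5°.
Cell spans 0.0833333° lon × 0.0416667° lat.
west -166.3333, east -166.2500.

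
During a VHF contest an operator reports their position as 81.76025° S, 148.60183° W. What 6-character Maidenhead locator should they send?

BA58qf

Shift to the Maidenhead origin (180°W, 90°S): lon 31.3982, lat 8.2398.
Field: lon ⌊31.3982/20⌋ = 1 → B; lat ⌊8.2398/10⌋ = 0 → A.
Square: lon ⌊11.3982/2⌋ = 5; lat ⌊8.2398/1⌋ = 8.
Subsquare: lon ⌊1.3982/0.0833333⌋ = 16 → q; lat ⌊0.2398/0.0416667⌋ = 5 → f.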